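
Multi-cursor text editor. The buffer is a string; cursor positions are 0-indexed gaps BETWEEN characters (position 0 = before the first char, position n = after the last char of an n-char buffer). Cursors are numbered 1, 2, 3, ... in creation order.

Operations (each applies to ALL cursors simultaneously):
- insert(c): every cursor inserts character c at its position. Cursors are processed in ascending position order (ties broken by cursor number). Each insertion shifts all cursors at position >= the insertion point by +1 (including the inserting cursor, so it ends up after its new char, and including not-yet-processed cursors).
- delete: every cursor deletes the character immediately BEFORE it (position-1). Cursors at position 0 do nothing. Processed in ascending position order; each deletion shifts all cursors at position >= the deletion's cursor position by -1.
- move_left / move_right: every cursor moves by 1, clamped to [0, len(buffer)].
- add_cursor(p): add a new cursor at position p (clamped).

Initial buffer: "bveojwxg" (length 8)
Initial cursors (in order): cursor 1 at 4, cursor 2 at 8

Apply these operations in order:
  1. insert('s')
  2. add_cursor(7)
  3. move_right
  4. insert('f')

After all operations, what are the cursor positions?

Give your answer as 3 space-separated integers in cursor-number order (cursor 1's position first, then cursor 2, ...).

After op 1 (insert('s')): buffer="bveosjwxgs" (len 10), cursors c1@5 c2@10, authorship ....1....2
After op 2 (add_cursor(7)): buffer="bveosjwxgs" (len 10), cursors c1@5 c3@7 c2@10, authorship ....1....2
After op 3 (move_right): buffer="bveosjwxgs" (len 10), cursors c1@6 c3@8 c2@10, authorship ....1....2
After op 4 (insert('f')): buffer="bveosjfwxfgsf" (len 13), cursors c1@7 c3@10 c2@13, authorship ....1.1..3.22

Answer: 7 13 10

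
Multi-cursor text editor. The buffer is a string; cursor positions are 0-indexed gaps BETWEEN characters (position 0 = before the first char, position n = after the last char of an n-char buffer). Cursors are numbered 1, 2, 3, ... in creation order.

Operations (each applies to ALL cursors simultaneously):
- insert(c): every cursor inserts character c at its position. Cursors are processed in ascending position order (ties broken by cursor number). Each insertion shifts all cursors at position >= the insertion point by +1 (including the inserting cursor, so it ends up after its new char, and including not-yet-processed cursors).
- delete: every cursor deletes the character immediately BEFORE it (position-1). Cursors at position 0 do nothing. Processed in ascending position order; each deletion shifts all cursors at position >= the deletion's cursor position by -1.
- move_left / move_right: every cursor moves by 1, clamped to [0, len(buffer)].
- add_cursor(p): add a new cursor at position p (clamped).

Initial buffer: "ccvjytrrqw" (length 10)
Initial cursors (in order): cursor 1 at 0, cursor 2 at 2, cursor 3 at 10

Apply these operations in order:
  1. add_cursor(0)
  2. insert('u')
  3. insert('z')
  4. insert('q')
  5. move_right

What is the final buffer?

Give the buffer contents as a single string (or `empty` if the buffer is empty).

After op 1 (add_cursor(0)): buffer="ccvjytrrqw" (len 10), cursors c1@0 c4@0 c2@2 c3@10, authorship ..........
After op 2 (insert('u')): buffer="uuccuvjytrrqwu" (len 14), cursors c1@2 c4@2 c2@5 c3@14, authorship 14..2........3
After op 3 (insert('z')): buffer="uuzzccuzvjytrrqwuz" (len 18), cursors c1@4 c4@4 c2@8 c3@18, authorship 1414..22........33
After op 4 (insert('q')): buffer="uuzzqqccuzqvjytrrqwuzq" (len 22), cursors c1@6 c4@6 c2@11 c3@22, authorship 141414..222........333
After op 5 (move_right): buffer="uuzzqqccuzqvjytrrqwuzq" (len 22), cursors c1@7 c4@7 c2@12 c3@22, authorship 141414..222........333

Answer: uuzzqqccuzqvjytrrqwuzq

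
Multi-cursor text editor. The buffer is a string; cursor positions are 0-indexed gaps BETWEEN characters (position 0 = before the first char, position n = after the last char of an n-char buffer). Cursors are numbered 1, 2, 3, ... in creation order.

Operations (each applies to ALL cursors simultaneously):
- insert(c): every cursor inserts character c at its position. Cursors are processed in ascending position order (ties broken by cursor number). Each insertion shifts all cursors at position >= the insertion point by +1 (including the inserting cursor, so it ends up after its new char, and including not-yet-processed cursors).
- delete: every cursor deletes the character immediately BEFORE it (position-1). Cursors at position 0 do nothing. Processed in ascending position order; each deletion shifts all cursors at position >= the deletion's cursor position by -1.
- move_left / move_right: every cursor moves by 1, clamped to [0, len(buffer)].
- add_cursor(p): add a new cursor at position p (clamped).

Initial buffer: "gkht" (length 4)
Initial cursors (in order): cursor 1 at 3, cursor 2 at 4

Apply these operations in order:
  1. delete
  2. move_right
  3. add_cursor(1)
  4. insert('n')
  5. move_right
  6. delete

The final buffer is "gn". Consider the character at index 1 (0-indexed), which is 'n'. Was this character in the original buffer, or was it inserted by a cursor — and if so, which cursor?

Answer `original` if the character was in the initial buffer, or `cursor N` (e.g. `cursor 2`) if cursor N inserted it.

Answer: cursor 3

Derivation:
After op 1 (delete): buffer="gk" (len 2), cursors c1@2 c2@2, authorship ..
After op 2 (move_right): buffer="gk" (len 2), cursors c1@2 c2@2, authorship ..
After op 3 (add_cursor(1)): buffer="gk" (len 2), cursors c3@1 c1@2 c2@2, authorship ..
After op 4 (insert('n')): buffer="gnknn" (len 5), cursors c3@2 c1@5 c2@5, authorship .3.12
After op 5 (move_right): buffer="gnknn" (len 5), cursors c3@3 c1@5 c2@5, authorship .3.12
After op 6 (delete): buffer="gn" (len 2), cursors c1@2 c2@2 c3@2, authorship .3
Authorship (.=original, N=cursor N): . 3
Index 1: author = 3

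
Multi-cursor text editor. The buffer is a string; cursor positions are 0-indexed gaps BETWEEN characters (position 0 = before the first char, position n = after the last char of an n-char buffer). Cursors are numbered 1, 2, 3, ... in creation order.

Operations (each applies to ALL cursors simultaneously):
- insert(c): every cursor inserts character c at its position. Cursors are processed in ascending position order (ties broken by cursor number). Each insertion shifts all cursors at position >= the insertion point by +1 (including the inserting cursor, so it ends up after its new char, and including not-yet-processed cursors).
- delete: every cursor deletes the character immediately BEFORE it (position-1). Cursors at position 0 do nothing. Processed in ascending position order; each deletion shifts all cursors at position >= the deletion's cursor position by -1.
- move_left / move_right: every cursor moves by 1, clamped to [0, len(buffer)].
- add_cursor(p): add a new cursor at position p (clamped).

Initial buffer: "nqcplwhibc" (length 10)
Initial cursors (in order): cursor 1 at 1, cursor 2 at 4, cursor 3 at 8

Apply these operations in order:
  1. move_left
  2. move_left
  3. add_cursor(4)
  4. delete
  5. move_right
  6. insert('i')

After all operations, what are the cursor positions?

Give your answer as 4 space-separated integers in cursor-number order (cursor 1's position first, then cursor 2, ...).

After op 1 (move_left): buffer="nqcplwhibc" (len 10), cursors c1@0 c2@3 c3@7, authorship ..........
After op 2 (move_left): buffer="nqcplwhibc" (len 10), cursors c1@0 c2@2 c3@6, authorship ..........
After op 3 (add_cursor(4)): buffer="nqcplwhibc" (len 10), cursors c1@0 c2@2 c4@4 c3@6, authorship ..........
After op 4 (delete): buffer="nclhibc" (len 7), cursors c1@0 c2@1 c4@2 c3@3, authorship .......
After op 5 (move_right): buffer="nclhibc" (len 7), cursors c1@1 c2@2 c4@3 c3@4, authorship .......
After op 6 (insert('i')): buffer="nicilihiibc" (len 11), cursors c1@2 c2@4 c4@6 c3@8, authorship .1.2.4.3...

Answer: 2 4 8 6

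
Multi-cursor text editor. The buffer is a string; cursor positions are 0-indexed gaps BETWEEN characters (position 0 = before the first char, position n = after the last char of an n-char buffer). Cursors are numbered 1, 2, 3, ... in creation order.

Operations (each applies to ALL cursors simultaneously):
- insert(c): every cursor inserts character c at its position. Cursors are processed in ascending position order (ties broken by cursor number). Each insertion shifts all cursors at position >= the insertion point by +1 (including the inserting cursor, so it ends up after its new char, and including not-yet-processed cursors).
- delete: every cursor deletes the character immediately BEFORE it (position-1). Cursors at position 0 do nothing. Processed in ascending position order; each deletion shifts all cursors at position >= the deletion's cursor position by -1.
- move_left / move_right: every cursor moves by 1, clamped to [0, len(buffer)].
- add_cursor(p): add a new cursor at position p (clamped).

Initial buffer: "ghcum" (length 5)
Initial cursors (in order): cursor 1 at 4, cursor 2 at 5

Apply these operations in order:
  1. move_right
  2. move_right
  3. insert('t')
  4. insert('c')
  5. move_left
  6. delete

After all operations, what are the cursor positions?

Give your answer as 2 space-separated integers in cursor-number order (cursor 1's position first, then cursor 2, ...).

Answer: 6 6

Derivation:
After op 1 (move_right): buffer="ghcum" (len 5), cursors c1@5 c2@5, authorship .....
After op 2 (move_right): buffer="ghcum" (len 5), cursors c1@5 c2@5, authorship .....
After op 3 (insert('t')): buffer="ghcumtt" (len 7), cursors c1@7 c2@7, authorship .....12
After op 4 (insert('c')): buffer="ghcumttcc" (len 9), cursors c1@9 c2@9, authorship .....1212
After op 5 (move_left): buffer="ghcumttcc" (len 9), cursors c1@8 c2@8, authorship .....1212
After op 6 (delete): buffer="ghcumtc" (len 7), cursors c1@6 c2@6, authorship .....12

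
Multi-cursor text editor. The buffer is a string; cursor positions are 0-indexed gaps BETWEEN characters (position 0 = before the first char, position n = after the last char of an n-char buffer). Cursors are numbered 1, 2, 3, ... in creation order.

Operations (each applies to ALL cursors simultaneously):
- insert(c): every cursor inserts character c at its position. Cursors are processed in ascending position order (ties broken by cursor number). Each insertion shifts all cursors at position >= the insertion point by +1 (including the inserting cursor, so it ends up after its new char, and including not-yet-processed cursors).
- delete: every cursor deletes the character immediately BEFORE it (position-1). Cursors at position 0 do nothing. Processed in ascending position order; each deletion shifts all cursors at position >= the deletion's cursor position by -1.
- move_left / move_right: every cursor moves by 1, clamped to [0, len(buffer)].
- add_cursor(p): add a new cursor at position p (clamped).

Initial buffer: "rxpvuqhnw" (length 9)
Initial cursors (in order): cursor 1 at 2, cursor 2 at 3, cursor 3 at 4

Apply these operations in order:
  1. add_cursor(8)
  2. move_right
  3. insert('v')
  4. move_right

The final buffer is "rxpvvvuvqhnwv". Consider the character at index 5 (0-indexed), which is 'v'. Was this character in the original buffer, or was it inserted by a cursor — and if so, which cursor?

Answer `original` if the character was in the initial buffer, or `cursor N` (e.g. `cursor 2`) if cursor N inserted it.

Answer: cursor 2

Derivation:
After op 1 (add_cursor(8)): buffer="rxpvuqhnw" (len 9), cursors c1@2 c2@3 c3@4 c4@8, authorship .........
After op 2 (move_right): buffer="rxpvuqhnw" (len 9), cursors c1@3 c2@4 c3@5 c4@9, authorship .........
After op 3 (insert('v')): buffer="rxpvvvuvqhnwv" (len 13), cursors c1@4 c2@6 c3@8 c4@13, authorship ...1.2.3....4
After op 4 (move_right): buffer="rxpvvvuvqhnwv" (len 13), cursors c1@5 c2@7 c3@9 c4@13, authorship ...1.2.3....4
Authorship (.=original, N=cursor N): . . . 1 . 2 . 3 . . . . 4
Index 5: author = 2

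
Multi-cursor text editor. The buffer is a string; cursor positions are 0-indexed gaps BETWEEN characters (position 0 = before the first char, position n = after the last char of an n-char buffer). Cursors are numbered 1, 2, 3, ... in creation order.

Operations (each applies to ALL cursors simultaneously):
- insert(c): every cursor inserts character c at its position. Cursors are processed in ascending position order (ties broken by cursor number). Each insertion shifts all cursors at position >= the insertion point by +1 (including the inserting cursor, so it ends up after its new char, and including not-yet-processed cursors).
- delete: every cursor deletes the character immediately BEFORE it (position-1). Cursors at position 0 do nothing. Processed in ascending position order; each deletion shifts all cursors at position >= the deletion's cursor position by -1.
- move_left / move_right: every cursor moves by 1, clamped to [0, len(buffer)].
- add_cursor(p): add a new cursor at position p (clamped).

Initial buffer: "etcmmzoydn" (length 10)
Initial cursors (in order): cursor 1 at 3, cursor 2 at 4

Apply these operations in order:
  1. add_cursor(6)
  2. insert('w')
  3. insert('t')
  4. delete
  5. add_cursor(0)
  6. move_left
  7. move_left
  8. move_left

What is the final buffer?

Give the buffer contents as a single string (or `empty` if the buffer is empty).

After op 1 (add_cursor(6)): buffer="etcmmzoydn" (len 10), cursors c1@3 c2@4 c3@6, authorship ..........
After op 2 (insert('w')): buffer="etcwmwmzwoydn" (len 13), cursors c1@4 c2@6 c3@9, authorship ...1.2..3....
After op 3 (insert('t')): buffer="etcwtmwtmzwtoydn" (len 16), cursors c1@5 c2@8 c3@12, authorship ...11.22..33....
After op 4 (delete): buffer="etcwmwmzwoydn" (len 13), cursors c1@4 c2@6 c3@9, authorship ...1.2..3....
After op 5 (add_cursor(0)): buffer="etcwmwmzwoydn" (len 13), cursors c4@0 c1@4 c2@6 c3@9, authorship ...1.2..3....
After op 6 (move_left): buffer="etcwmwmzwoydn" (len 13), cursors c4@0 c1@3 c2@5 c3@8, authorship ...1.2..3....
After op 7 (move_left): buffer="etcwmwmzwoydn" (len 13), cursors c4@0 c1@2 c2@4 c3@7, authorship ...1.2..3....
After op 8 (move_left): buffer="etcwmwmzwoydn" (len 13), cursors c4@0 c1@1 c2@3 c3@6, authorship ...1.2..3....

Answer: etcwmwmzwoydn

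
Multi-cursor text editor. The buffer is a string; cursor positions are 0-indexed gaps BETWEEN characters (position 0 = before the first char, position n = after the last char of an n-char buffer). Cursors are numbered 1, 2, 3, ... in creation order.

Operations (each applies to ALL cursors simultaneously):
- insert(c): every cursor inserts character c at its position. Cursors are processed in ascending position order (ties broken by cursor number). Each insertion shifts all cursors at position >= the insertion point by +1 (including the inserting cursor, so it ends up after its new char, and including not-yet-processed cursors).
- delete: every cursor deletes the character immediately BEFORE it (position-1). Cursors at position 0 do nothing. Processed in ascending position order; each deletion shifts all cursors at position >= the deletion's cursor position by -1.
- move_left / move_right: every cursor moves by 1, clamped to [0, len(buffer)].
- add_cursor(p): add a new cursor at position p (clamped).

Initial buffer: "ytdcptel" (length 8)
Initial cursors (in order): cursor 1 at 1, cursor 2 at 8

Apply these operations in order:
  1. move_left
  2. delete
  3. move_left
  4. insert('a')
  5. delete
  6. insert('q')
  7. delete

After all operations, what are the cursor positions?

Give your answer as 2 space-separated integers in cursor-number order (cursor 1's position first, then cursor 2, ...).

Answer: 0 5

Derivation:
After op 1 (move_left): buffer="ytdcptel" (len 8), cursors c1@0 c2@7, authorship ........
After op 2 (delete): buffer="ytdcptl" (len 7), cursors c1@0 c2@6, authorship .......
After op 3 (move_left): buffer="ytdcptl" (len 7), cursors c1@0 c2@5, authorship .......
After op 4 (insert('a')): buffer="aytdcpatl" (len 9), cursors c1@1 c2@7, authorship 1.....2..
After op 5 (delete): buffer="ytdcptl" (len 7), cursors c1@0 c2@5, authorship .......
After op 6 (insert('q')): buffer="qytdcpqtl" (len 9), cursors c1@1 c2@7, authorship 1.....2..
After op 7 (delete): buffer="ytdcptl" (len 7), cursors c1@0 c2@5, authorship .......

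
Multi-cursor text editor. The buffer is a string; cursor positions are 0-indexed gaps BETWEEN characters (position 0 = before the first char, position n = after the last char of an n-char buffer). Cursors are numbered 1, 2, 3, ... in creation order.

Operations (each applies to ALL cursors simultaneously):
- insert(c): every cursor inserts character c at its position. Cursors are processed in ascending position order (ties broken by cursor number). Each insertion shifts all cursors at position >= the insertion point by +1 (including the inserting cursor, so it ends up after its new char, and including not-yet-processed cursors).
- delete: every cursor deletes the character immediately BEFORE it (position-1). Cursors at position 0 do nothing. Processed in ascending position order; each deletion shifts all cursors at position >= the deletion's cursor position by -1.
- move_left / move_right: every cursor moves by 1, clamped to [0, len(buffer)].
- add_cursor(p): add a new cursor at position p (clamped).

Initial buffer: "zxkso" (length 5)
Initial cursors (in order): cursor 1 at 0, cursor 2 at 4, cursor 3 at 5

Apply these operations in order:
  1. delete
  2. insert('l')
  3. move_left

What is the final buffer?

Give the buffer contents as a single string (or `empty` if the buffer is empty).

After op 1 (delete): buffer="zxk" (len 3), cursors c1@0 c2@3 c3@3, authorship ...
After op 2 (insert('l')): buffer="lzxkll" (len 6), cursors c1@1 c2@6 c3@6, authorship 1...23
After op 3 (move_left): buffer="lzxkll" (len 6), cursors c1@0 c2@5 c3@5, authorship 1...23

Answer: lzxkll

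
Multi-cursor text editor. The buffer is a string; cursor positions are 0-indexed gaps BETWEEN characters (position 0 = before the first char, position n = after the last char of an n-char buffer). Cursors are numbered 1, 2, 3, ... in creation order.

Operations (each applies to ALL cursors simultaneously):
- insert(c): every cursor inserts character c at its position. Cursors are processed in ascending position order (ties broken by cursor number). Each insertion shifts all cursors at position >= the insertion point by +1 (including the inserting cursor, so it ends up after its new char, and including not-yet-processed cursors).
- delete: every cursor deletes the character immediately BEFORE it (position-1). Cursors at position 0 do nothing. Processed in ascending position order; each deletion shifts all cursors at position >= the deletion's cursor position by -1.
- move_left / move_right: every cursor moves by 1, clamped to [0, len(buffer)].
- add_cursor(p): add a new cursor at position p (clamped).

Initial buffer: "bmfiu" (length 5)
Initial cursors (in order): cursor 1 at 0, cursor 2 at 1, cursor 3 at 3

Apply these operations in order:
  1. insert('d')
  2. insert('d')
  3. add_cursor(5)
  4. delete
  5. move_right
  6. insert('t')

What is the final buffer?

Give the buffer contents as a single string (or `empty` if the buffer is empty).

After op 1 (insert('d')): buffer="dbdmfdiu" (len 8), cursors c1@1 c2@3 c3@6, authorship 1.2..3..
After op 2 (insert('d')): buffer="ddbddmfddiu" (len 11), cursors c1@2 c2@5 c3@9, authorship 11.22..33..
After op 3 (add_cursor(5)): buffer="ddbddmfddiu" (len 11), cursors c1@2 c2@5 c4@5 c3@9, authorship 11.22..33..
After op 4 (delete): buffer="dbmfdiu" (len 7), cursors c1@1 c2@2 c4@2 c3@5, authorship 1...3..
After op 5 (move_right): buffer="dbmfdiu" (len 7), cursors c1@2 c2@3 c4@3 c3@6, authorship 1...3..
After op 6 (insert('t')): buffer="dbtmttfditu" (len 11), cursors c1@3 c2@6 c4@6 c3@10, authorship 1.1.24.3.3.

Answer: dbtmttfditu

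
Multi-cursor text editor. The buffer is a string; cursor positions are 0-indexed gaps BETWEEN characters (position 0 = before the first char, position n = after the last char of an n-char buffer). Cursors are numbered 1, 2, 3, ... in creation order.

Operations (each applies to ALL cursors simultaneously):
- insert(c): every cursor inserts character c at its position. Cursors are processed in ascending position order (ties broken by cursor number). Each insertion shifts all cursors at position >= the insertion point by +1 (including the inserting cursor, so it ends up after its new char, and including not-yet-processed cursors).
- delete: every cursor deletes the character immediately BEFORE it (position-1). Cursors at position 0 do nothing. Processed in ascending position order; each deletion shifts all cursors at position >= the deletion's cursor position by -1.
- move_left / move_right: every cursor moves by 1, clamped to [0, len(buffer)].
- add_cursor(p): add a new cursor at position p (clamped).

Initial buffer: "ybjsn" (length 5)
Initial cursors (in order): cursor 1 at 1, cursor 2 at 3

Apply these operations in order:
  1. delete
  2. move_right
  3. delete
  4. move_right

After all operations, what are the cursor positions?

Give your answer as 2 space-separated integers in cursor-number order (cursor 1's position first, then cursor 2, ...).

Answer: 1 1

Derivation:
After op 1 (delete): buffer="bsn" (len 3), cursors c1@0 c2@1, authorship ...
After op 2 (move_right): buffer="bsn" (len 3), cursors c1@1 c2@2, authorship ...
After op 3 (delete): buffer="n" (len 1), cursors c1@0 c2@0, authorship .
After op 4 (move_right): buffer="n" (len 1), cursors c1@1 c2@1, authorship .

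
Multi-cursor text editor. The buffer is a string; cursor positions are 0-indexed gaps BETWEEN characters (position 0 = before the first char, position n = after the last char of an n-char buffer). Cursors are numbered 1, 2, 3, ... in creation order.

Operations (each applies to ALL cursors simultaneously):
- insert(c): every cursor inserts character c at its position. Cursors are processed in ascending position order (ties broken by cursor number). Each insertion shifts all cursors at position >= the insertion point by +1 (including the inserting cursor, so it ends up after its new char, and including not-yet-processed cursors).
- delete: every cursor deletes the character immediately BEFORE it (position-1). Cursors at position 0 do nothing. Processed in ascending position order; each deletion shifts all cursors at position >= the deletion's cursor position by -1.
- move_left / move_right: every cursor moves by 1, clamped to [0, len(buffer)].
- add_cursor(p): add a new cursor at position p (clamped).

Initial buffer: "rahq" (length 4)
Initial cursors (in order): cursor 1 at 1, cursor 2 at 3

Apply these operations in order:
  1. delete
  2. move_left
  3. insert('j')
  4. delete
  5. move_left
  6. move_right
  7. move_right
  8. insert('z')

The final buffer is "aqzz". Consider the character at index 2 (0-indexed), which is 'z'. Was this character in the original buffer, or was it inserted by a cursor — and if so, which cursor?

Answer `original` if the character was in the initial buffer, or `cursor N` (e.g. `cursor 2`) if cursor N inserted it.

Answer: cursor 1

Derivation:
After op 1 (delete): buffer="aq" (len 2), cursors c1@0 c2@1, authorship ..
After op 2 (move_left): buffer="aq" (len 2), cursors c1@0 c2@0, authorship ..
After op 3 (insert('j')): buffer="jjaq" (len 4), cursors c1@2 c2@2, authorship 12..
After op 4 (delete): buffer="aq" (len 2), cursors c1@0 c2@0, authorship ..
After op 5 (move_left): buffer="aq" (len 2), cursors c1@0 c2@0, authorship ..
After op 6 (move_right): buffer="aq" (len 2), cursors c1@1 c2@1, authorship ..
After op 7 (move_right): buffer="aq" (len 2), cursors c1@2 c2@2, authorship ..
After op 8 (insert('z')): buffer="aqzz" (len 4), cursors c1@4 c2@4, authorship ..12
Authorship (.=original, N=cursor N): . . 1 2
Index 2: author = 1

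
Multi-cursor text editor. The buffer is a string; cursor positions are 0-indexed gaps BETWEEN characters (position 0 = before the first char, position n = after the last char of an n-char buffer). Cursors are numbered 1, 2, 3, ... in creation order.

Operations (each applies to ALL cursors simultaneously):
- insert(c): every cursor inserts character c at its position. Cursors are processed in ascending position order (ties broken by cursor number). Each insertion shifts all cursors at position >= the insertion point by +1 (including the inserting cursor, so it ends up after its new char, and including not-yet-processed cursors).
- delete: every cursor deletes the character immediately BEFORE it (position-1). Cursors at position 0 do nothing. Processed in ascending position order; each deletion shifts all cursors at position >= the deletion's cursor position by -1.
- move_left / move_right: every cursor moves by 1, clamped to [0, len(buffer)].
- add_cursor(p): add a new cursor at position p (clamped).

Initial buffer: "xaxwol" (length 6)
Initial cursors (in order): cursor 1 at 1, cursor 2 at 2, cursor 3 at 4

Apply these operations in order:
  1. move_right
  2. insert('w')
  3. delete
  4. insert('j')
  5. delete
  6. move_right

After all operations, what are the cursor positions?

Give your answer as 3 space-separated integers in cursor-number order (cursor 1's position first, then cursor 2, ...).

Answer: 3 4 6

Derivation:
After op 1 (move_right): buffer="xaxwol" (len 6), cursors c1@2 c2@3 c3@5, authorship ......
After op 2 (insert('w')): buffer="xawxwwowl" (len 9), cursors c1@3 c2@5 c3@8, authorship ..1.2..3.
After op 3 (delete): buffer="xaxwol" (len 6), cursors c1@2 c2@3 c3@5, authorship ......
After op 4 (insert('j')): buffer="xajxjwojl" (len 9), cursors c1@3 c2@5 c3@8, authorship ..1.2..3.
After op 5 (delete): buffer="xaxwol" (len 6), cursors c1@2 c2@3 c3@5, authorship ......
After op 6 (move_right): buffer="xaxwol" (len 6), cursors c1@3 c2@4 c3@6, authorship ......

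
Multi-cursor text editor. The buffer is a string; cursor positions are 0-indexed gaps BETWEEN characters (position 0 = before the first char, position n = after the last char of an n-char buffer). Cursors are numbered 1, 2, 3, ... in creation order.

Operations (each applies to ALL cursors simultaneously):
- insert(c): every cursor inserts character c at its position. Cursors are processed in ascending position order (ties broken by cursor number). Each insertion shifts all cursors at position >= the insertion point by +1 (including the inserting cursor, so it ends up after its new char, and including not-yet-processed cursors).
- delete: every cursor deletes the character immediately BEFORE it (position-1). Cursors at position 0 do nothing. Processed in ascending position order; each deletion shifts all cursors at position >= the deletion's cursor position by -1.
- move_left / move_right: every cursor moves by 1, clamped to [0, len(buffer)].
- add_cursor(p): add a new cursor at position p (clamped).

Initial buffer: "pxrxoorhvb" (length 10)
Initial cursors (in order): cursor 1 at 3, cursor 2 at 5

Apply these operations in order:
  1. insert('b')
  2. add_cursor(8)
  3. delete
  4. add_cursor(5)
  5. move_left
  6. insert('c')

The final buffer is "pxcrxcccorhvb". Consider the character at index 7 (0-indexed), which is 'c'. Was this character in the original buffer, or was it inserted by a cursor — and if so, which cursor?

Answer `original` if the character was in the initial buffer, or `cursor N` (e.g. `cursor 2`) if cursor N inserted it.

Answer: cursor 4

Derivation:
After op 1 (insert('b')): buffer="pxrbxoborhvb" (len 12), cursors c1@4 c2@7, authorship ...1..2.....
After op 2 (add_cursor(8)): buffer="pxrbxoborhvb" (len 12), cursors c1@4 c2@7 c3@8, authorship ...1..2.....
After op 3 (delete): buffer="pxrxorhvb" (len 9), cursors c1@3 c2@5 c3@5, authorship .........
After op 4 (add_cursor(5)): buffer="pxrxorhvb" (len 9), cursors c1@3 c2@5 c3@5 c4@5, authorship .........
After op 5 (move_left): buffer="pxrxorhvb" (len 9), cursors c1@2 c2@4 c3@4 c4@4, authorship .........
After op 6 (insert('c')): buffer="pxcrxcccorhvb" (len 13), cursors c1@3 c2@8 c3@8 c4@8, authorship ..1..234.....
Authorship (.=original, N=cursor N): . . 1 . . 2 3 4 . . . . .
Index 7: author = 4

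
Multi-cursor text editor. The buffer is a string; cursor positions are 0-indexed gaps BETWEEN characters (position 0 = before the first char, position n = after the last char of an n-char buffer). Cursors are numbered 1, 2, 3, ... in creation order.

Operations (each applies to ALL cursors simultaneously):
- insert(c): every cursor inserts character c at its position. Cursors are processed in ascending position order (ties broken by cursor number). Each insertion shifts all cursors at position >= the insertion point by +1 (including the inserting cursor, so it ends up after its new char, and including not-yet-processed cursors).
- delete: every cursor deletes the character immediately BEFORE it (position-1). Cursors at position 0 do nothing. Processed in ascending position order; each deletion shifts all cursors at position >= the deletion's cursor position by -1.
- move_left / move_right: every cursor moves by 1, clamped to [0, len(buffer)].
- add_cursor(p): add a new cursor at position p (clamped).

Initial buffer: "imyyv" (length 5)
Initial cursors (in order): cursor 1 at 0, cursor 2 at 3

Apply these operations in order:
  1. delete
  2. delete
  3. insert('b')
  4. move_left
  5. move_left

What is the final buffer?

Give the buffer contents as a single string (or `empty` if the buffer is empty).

Answer: bibyv

Derivation:
After op 1 (delete): buffer="imyv" (len 4), cursors c1@0 c2@2, authorship ....
After op 2 (delete): buffer="iyv" (len 3), cursors c1@0 c2@1, authorship ...
After op 3 (insert('b')): buffer="bibyv" (len 5), cursors c1@1 c2@3, authorship 1.2..
After op 4 (move_left): buffer="bibyv" (len 5), cursors c1@0 c2@2, authorship 1.2..
After op 5 (move_left): buffer="bibyv" (len 5), cursors c1@0 c2@1, authorship 1.2..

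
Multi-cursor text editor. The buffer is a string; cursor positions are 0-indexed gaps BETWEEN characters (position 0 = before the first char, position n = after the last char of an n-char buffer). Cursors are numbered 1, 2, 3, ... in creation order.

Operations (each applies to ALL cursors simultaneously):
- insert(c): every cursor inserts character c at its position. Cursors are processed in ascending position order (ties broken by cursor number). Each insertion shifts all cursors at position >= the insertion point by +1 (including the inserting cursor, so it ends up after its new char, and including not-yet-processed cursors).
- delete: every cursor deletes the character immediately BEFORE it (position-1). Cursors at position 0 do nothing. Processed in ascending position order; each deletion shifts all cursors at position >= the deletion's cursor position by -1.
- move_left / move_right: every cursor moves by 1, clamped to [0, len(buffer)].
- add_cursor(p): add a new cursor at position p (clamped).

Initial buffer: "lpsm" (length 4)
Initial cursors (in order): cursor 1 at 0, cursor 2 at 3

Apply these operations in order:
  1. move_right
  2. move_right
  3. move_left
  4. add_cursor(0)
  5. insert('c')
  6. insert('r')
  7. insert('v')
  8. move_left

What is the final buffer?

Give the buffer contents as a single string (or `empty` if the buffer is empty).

After op 1 (move_right): buffer="lpsm" (len 4), cursors c1@1 c2@4, authorship ....
After op 2 (move_right): buffer="lpsm" (len 4), cursors c1@2 c2@4, authorship ....
After op 3 (move_left): buffer="lpsm" (len 4), cursors c1@1 c2@3, authorship ....
After op 4 (add_cursor(0)): buffer="lpsm" (len 4), cursors c3@0 c1@1 c2@3, authorship ....
After op 5 (insert('c')): buffer="clcpscm" (len 7), cursors c3@1 c1@3 c2@6, authorship 3.1..2.
After op 6 (insert('r')): buffer="crlcrpscrm" (len 10), cursors c3@2 c1@5 c2@9, authorship 33.11..22.
After op 7 (insert('v')): buffer="crvlcrvpscrvm" (len 13), cursors c3@3 c1@7 c2@12, authorship 333.111..222.
After op 8 (move_left): buffer="crvlcrvpscrvm" (len 13), cursors c3@2 c1@6 c2@11, authorship 333.111..222.

Answer: crvlcrvpscrvm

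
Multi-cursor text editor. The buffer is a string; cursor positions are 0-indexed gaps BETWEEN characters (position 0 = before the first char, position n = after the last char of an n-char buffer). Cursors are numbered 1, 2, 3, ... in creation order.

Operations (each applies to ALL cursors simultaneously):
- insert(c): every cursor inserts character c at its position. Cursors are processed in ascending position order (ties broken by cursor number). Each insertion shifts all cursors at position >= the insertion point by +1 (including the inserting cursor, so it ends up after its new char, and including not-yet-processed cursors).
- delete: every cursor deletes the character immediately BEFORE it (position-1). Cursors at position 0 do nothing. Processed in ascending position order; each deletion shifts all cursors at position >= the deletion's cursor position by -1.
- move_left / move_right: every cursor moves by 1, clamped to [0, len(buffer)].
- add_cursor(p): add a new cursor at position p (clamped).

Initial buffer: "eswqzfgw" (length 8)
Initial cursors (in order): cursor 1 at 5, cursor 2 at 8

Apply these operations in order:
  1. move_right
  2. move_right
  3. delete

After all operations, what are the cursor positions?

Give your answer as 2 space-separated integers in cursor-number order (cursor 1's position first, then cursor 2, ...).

Answer: 6 6

Derivation:
After op 1 (move_right): buffer="eswqzfgw" (len 8), cursors c1@6 c2@8, authorship ........
After op 2 (move_right): buffer="eswqzfgw" (len 8), cursors c1@7 c2@8, authorship ........
After op 3 (delete): buffer="eswqzf" (len 6), cursors c1@6 c2@6, authorship ......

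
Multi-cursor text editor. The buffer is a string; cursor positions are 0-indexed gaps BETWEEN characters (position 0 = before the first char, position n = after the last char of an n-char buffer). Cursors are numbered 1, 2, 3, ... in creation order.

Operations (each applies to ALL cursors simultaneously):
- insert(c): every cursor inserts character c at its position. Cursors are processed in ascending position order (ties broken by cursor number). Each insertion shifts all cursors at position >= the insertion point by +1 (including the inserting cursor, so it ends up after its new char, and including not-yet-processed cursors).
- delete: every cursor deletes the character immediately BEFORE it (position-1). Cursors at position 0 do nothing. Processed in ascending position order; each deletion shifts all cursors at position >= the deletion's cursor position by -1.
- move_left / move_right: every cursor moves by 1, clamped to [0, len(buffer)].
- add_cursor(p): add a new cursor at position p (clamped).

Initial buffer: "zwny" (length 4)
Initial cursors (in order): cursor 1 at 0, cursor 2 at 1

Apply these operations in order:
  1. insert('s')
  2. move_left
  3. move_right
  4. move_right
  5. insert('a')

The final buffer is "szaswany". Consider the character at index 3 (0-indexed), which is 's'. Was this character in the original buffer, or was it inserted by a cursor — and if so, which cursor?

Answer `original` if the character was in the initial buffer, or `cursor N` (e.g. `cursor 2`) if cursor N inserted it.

After op 1 (insert('s')): buffer="szswny" (len 6), cursors c1@1 c2@3, authorship 1.2...
After op 2 (move_left): buffer="szswny" (len 6), cursors c1@0 c2@2, authorship 1.2...
After op 3 (move_right): buffer="szswny" (len 6), cursors c1@1 c2@3, authorship 1.2...
After op 4 (move_right): buffer="szswny" (len 6), cursors c1@2 c2@4, authorship 1.2...
After op 5 (insert('a')): buffer="szaswany" (len 8), cursors c1@3 c2@6, authorship 1.12.2..
Authorship (.=original, N=cursor N): 1 . 1 2 . 2 . .
Index 3: author = 2

Answer: cursor 2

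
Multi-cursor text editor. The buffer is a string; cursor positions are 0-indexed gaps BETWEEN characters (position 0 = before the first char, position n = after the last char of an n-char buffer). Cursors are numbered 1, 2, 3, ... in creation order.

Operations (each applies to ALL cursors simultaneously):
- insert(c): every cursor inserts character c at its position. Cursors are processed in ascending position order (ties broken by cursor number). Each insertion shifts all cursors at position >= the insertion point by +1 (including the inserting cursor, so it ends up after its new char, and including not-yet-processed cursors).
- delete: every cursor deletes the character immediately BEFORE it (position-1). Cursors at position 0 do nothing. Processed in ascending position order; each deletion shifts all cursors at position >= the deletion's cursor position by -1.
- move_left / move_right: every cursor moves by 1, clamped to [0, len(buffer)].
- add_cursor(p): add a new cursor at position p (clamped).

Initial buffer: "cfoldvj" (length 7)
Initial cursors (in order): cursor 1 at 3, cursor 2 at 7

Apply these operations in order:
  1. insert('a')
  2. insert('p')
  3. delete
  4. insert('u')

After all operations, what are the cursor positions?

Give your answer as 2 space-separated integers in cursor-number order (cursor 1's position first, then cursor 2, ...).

Answer: 5 11

Derivation:
After op 1 (insert('a')): buffer="cfoaldvja" (len 9), cursors c1@4 c2@9, authorship ...1....2
After op 2 (insert('p')): buffer="cfoapldvjap" (len 11), cursors c1@5 c2@11, authorship ...11....22
After op 3 (delete): buffer="cfoaldvja" (len 9), cursors c1@4 c2@9, authorship ...1....2
After op 4 (insert('u')): buffer="cfoauldvjau" (len 11), cursors c1@5 c2@11, authorship ...11....22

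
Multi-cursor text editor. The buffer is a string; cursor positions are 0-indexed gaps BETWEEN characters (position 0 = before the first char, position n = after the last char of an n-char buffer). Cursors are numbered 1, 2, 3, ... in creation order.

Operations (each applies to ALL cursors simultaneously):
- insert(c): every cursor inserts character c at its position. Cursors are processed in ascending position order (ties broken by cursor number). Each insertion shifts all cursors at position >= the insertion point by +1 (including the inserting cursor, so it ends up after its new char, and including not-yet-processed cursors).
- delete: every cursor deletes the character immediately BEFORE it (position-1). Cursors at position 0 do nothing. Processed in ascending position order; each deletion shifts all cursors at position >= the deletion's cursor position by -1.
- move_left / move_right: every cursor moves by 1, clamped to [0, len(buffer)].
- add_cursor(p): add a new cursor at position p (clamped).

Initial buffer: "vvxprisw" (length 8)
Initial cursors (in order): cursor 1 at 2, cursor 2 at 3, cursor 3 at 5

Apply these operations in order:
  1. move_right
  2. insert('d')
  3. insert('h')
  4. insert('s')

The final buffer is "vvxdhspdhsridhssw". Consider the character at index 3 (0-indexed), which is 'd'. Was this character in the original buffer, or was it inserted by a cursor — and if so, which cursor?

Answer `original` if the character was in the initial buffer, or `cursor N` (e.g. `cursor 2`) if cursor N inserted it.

After op 1 (move_right): buffer="vvxprisw" (len 8), cursors c1@3 c2@4 c3@6, authorship ........
After op 2 (insert('d')): buffer="vvxdpdridsw" (len 11), cursors c1@4 c2@6 c3@9, authorship ...1.2..3..
After op 3 (insert('h')): buffer="vvxdhpdhridhsw" (len 14), cursors c1@5 c2@8 c3@12, authorship ...11.22..33..
After op 4 (insert('s')): buffer="vvxdhspdhsridhssw" (len 17), cursors c1@6 c2@10 c3@15, authorship ...111.222..333..
Authorship (.=original, N=cursor N): . . . 1 1 1 . 2 2 2 . . 3 3 3 . .
Index 3: author = 1

Answer: cursor 1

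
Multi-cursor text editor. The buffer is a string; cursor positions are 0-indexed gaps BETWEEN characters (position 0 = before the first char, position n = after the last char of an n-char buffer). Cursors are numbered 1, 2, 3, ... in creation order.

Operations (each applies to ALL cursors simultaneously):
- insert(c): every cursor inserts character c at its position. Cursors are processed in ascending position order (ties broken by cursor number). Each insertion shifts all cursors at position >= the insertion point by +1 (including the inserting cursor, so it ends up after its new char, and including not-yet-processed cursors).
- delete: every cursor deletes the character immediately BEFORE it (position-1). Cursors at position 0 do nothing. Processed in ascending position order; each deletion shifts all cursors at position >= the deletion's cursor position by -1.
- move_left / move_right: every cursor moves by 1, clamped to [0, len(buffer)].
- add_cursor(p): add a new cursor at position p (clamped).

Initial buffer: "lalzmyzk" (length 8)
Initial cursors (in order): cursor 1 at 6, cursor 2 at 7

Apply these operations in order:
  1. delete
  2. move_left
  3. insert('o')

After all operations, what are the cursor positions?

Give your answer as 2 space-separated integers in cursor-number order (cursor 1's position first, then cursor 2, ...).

After op 1 (delete): buffer="lalzmk" (len 6), cursors c1@5 c2@5, authorship ......
After op 2 (move_left): buffer="lalzmk" (len 6), cursors c1@4 c2@4, authorship ......
After op 3 (insert('o')): buffer="lalzoomk" (len 8), cursors c1@6 c2@6, authorship ....12..

Answer: 6 6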